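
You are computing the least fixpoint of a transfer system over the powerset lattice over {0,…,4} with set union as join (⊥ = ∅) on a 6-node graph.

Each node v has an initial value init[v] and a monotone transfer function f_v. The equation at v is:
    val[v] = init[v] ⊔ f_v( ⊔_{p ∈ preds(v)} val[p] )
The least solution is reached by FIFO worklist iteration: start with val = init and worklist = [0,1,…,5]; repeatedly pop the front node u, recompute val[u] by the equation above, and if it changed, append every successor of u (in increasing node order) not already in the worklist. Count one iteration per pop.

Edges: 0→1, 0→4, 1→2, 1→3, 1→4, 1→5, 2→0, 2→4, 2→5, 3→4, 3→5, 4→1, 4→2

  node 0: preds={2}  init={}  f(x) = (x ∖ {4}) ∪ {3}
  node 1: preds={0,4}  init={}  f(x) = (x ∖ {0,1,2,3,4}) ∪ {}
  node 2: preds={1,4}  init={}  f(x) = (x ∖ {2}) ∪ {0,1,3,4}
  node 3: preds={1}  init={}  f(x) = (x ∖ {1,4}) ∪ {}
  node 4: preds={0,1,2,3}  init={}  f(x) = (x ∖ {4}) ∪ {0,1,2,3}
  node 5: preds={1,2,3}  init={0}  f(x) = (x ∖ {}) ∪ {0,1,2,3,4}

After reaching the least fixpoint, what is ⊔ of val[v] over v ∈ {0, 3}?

Trace (10 dequeues):
  [1] u=0 | in {} | out {3} | prev {} | push {}
  [2] u=1 | in {3} | out {} | ==
  [3] u=2 | in {} | out {0,1,3,4} | prev {} | push {0}
  [4] u=3 | in {} | out {} | ==
  [5] u=4 | in {0,1,3,4} | out {0,1,2,3} | prev {} | push {1,2}
  [6] u=5 | in {0,1,3,4} | out {0,1,2,3,4} | prev {0} | push {}
  [7] u=0 | in {0,1,3,4} | out {0,1,3} | prev {3} | push {4}
  [8] u=1 | in {0,1,2,3} | out {} | ==
  [9] u=2 | in {0,1,2,3} | out {0,1,3,4} | ==
  [10] u=4 | in {0,1,3,4} | out {0,1,2,3} | ==

Converged values:
  [0] {0,1,3}
  [1] {}
  [2] {0,1,3,4}
  [3] {}
  [4] {0,1,2,3}
  [5] {0,1,2,3,4}

{0,1,3}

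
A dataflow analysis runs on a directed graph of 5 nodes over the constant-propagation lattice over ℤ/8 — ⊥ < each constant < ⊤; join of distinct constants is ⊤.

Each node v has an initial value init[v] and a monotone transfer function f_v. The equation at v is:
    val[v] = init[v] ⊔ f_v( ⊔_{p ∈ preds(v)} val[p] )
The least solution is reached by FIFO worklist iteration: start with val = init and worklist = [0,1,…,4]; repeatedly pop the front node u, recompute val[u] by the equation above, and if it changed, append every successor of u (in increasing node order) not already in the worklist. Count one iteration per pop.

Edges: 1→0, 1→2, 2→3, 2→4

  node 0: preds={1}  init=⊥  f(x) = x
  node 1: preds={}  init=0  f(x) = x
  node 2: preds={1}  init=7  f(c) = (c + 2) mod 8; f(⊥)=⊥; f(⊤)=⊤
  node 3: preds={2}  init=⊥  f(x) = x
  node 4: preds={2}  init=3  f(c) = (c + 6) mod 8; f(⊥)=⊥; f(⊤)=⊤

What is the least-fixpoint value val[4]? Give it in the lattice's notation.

⊤

Worklist (5 pops):
  #1 pop 0: in=0 → 0 (was ⊥); enqueue []
  #2 pop 1: in=⊥ → 0 (no change)
  #3 pop 2: in=0 → ⊤ (was 7); enqueue []
  #4 pop 3: in=⊤ → ⊤ (was ⊥); enqueue []
  #5 pop 4: in=⊤ → ⊤ (was 3); enqueue []

Fixpoint:
  val[0] = 0
  val[1] = 0
  val[2] = ⊤
  val[3] = ⊤
  val[4] = ⊤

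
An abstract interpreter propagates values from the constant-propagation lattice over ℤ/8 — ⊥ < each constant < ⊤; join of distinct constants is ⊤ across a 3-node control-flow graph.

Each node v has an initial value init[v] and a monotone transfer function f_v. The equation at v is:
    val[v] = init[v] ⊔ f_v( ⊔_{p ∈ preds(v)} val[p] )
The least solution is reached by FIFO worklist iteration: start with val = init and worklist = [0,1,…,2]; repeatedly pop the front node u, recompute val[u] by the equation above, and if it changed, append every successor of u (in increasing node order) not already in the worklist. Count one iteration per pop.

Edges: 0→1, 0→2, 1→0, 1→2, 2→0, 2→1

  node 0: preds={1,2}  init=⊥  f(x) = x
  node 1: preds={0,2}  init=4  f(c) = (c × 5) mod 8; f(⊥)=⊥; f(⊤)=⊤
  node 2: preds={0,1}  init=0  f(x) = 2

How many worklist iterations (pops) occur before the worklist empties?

Trace (5 dequeues):
  [1] u=0 | in ⊤ | out ⊤ | prev ⊥ | push {}
  [2] u=1 | in ⊤ | out ⊤ | prev 4 | push {0}
  [3] u=2 | in ⊤ | out ⊤ | prev 0 | push {1}
  [4] u=0 | in ⊤ | out ⊤ | ==
  [5] u=1 | in ⊤ | out ⊤ | ==

Converged values:
  [0] ⊤
  [1] ⊤
  [2] ⊤

5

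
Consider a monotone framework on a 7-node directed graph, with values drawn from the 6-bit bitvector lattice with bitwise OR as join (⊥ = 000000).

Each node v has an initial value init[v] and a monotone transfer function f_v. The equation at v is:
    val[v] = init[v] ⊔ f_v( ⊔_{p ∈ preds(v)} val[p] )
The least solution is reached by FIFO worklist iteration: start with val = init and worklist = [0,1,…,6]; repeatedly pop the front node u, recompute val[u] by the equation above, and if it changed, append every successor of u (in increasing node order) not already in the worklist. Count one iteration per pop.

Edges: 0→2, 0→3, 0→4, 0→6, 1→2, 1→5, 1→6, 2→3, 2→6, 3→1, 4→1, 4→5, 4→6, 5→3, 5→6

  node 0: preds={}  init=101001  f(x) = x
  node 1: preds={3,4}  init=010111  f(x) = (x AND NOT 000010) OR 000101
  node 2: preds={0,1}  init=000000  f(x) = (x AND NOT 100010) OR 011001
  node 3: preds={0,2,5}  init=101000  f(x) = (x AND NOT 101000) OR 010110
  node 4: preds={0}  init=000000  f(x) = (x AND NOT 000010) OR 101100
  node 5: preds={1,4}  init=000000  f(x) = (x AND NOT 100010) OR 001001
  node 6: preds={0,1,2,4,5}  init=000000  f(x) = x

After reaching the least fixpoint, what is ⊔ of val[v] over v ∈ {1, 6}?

111111

Iteration log — 9 steps:
  step 1. node 0  ⊔preds=000000  new=101001  stable
  step 2. node 1  ⊔preds=101000  new=111111  old=010111  +wl: 
  step 3. node 2  ⊔preds=111111  new=011101  old=000000  +wl: 
  step 4. node 3  ⊔preds=111101  new=111111  old=101000  +wl: 1
  step 5. node 4  ⊔preds=101001  new=101101  old=000000  +wl: 
  step 6. node 5  ⊔preds=111111  new=011101  old=000000  +wl: 3
  step 7. node 6  ⊔preds=111111  new=111111  old=000000  +wl: 
  step 8. node 1  ⊔preds=111111  new=111111  stable
  step 9. node 3  ⊔preds=111101  new=111111  stable

Least fixpoint reached:
  node 0: 101001
  node 1: 111111
  node 2: 011101
  node 3: 111111
  node 4: 101101
  node 5: 011101
  node 6: 111111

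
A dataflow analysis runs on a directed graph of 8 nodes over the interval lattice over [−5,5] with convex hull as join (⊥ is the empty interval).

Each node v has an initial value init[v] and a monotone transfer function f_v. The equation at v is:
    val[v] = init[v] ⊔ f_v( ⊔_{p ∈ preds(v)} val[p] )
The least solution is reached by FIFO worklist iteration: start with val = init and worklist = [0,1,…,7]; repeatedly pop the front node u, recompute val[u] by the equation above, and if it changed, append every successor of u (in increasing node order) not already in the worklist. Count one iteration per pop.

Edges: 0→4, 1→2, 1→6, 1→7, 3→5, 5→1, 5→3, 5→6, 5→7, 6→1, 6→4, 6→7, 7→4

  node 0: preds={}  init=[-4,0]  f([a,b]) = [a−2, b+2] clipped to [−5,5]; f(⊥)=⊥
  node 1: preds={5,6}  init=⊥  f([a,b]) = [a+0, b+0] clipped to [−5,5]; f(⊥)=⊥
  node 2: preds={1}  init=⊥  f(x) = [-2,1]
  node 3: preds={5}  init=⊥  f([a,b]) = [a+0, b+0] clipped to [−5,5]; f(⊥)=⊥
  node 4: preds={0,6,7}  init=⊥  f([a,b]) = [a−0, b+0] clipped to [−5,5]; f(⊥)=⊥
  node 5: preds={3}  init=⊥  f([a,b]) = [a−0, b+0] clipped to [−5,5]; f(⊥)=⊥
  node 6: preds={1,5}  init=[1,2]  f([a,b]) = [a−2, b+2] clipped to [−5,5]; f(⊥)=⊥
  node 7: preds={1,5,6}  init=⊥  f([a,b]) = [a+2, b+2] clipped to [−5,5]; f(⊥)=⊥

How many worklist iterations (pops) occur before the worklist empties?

Worklist (23 pops):
  #1 pop 0: in=⊥ → [-4,0] (no change)
  #2 pop 1: in=[1,2] → [1,2] (was ⊥); enqueue []
  #3 pop 2: in=[1,2] → [-2,1] (was ⊥); enqueue []
  #4 pop 3: in=⊥ → ⊥ (no change)
  #5 pop 4: in=[-4,2] → [-4,2] (was ⊥); enqueue []
  #6 pop 5: in=⊥ → ⊥ (no change)
  #7 pop 6: in=[1,2] → [-1,4] (was [1,2]); enqueue [1,4]
  #8 pop 7: in=[-1,4] → [1,5] (was ⊥); enqueue []
  #9 pop 1: in=[-1,4] → [-1,4] (was [1,2]); enqueue [2,6,7]
  #10 pop 4: in=[-4,5] → [-4,5] (was [-4,2]); enqueue []
  #11 pop 2: in=[-1,4] → [-2,1] (no change)
  #12 pop 6: in=[-1,4] → [-3,5] (was [-1,4]); enqueue [1,4]
  #13 pop 7: in=[-3,5] → [-1,5] (was [1,5]); enqueue []
  #14 pop 1: in=[-3,5] → [-3,5] (was [-1,4]); enqueue [2,6,7]
  #15 pop 4: in=[-4,5] → [-4,5] (no change)
  #16 pop 2: in=[-3,5] → [-2,1] (no change)
  #17 pop 6: in=[-3,5] → [-5,5] (was [-3,5]); enqueue [1,4]
  #18 pop 7: in=[-5,5] → [-3,5] (was [-1,5]); enqueue []
  #19 pop 1: in=[-5,5] → [-5,5] (was [-3,5]); enqueue [2,6,7]
  #20 pop 4: in=[-5,5] → [-5,5] (was [-4,5]); enqueue []
  #21 pop 2: in=[-5,5] → [-2,1] (no change)
  #22 pop 6: in=[-5,5] → [-5,5] (no change)
  #23 pop 7: in=[-5,5] → [-3,5] (no change)

Fixpoint:
  val[0] = [-4,0]
  val[1] = [-5,5]
  val[2] = [-2,1]
  val[3] = ⊥
  val[4] = [-5,5]
  val[5] = ⊥
  val[6] = [-5,5]
  val[7] = [-3,5]

23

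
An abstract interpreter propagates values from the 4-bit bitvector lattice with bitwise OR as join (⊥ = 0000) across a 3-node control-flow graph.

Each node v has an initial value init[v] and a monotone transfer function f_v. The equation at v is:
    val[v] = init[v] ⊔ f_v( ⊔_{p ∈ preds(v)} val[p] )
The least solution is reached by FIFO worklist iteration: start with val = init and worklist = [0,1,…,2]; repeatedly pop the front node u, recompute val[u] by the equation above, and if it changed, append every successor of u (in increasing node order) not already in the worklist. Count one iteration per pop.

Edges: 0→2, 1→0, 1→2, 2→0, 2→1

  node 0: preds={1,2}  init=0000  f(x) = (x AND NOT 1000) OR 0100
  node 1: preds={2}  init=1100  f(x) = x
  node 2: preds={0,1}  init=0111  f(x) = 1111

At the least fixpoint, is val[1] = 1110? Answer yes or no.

no

Trace (5 dequeues):
  [1] u=0 | in 1111 | out 0111 | prev 0000 | push {}
  [2] u=1 | in 0111 | out 1111 | prev 1100 | push {0}
  [3] u=2 | in 1111 | out 1111 | prev 0111 | push {1}
  [4] u=0 | in 1111 | out 0111 | ==
  [5] u=1 | in 1111 | out 1111 | ==

Converged values:
  [0] 0111
  [1] 1111
  [2] 1111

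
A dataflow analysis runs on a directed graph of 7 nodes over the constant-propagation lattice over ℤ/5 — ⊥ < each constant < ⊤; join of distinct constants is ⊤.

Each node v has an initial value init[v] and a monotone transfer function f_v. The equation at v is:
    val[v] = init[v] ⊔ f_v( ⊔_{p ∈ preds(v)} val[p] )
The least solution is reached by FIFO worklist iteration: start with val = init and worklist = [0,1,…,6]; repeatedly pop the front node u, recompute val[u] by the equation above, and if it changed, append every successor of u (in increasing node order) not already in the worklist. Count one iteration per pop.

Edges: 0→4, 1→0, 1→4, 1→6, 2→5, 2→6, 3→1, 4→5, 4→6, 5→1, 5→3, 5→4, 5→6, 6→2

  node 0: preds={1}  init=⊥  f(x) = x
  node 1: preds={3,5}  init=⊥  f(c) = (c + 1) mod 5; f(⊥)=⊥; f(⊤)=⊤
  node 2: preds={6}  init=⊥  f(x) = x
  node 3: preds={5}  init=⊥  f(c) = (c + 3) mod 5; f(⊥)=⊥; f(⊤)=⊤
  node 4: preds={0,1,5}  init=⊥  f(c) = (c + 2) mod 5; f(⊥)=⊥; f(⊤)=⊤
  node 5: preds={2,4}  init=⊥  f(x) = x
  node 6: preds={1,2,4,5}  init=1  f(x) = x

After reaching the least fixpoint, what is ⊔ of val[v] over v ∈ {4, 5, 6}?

⊤

Worklist (23 pops):
  #1 pop 0: in=⊥ → ⊥ (no change)
  #2 pop 1: in=⊥ → ⊥ (no change)
  #3 pop 2: in=1 → 1 (was ⊥); enqueue []
  #4 pop 3: in=⊥ → ⊥ (no change)
  #5 pop 4: in=⊥ → ⊥ (no change)
  #6 pop 5: in=1 → 1 (was ⊥); enqueue [1,3,4]
  #7 pop 6: in=1 → 1 (no change)
  #8 pop 1: in=1 → 2 (was ⊥); enqueue [0,6]
  #9 pop 3: in=1 → 4 (was ⊥); enqueue [1]
  #10 pop 4: in=⊤ → ⊤ (was ⊥); enqueue [5]
  #11 pop 0: in=2 → 2 (was ⊥); enqueue [4]
  #12 pop 6: in=⊤ → ⊤ (was 1); enqueue [2]
  #13 pop 1: in=⊤ → ⊤ (was 2); enqueue [0,6]
  #14 pop 5: in=⊤ → ⊤ (was 1); enqueue [1,3]
  #15 pop 4: in=⊤ → ⊤ (no change)
  #16 pop 2: in=⊤ → ⊤ (was 1); enqueue [5]
  #17 pop 0: in=⊤ → ⊤ (was 2); enqueue [4]
  #18 pop 6: in=⊤ → ⊤ (no change)
  #19 pop 1: in=⊤ → ⊤ (no change)
  #20 pop 3: in=⊤ → ⊤ (was 4); enqueue [1]
  #21 pop 5: in=⊤ → ⊤ (no change)
  #22 pop 4: in=⊤ → ⊤ (no change)
  #23 pop 1: in=⊤ → ⊤ (no change)

Fixpoint:
  val[0] = ⊤
  val[1] = ⊤
  val[2] = ⊤
  val[3] = ⊤
  val[4] = ⊤
  val[5] = ⊤
  val[6] = ⊤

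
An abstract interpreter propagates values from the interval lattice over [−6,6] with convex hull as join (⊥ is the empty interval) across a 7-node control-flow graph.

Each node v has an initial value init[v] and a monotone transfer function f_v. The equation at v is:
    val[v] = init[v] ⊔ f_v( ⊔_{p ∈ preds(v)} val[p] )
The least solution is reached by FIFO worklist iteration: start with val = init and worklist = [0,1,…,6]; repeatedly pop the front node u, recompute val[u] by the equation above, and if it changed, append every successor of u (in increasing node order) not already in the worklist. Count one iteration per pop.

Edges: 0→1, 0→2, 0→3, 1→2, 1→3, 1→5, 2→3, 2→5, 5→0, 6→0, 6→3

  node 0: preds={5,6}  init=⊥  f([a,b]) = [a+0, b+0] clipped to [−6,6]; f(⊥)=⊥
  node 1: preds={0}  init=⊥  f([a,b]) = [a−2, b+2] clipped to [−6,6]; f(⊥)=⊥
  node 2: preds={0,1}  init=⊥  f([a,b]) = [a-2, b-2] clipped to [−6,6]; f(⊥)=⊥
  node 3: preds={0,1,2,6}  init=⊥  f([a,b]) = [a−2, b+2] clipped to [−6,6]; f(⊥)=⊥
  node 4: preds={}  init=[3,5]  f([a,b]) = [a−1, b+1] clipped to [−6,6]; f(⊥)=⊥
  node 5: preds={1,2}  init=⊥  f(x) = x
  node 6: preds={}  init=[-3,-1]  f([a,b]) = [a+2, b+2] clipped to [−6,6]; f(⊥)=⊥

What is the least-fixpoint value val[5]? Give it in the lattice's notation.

[-6,6]

Worklist (26 pops):
  #1 pop 0: in=[-3,-1] → [-3,-1] (was ⊥); enqueue []
  #2 pop 1: in=[-3,-1] → [-5,1] (was ⊥); enqueue []
  #3 pop 2: in=[-5,1] → [-6,-1] (was ⊥); enqueue []
  #4 pop 3: in=[-6,1] → [-6,3] (was ⊥); enqueue []
  #5 pop 4: in=⊥ → [3,5] (no change)
  #6 pop 5: in=[-6,1] → [-6,1] (was ⊥); enqueue [0]
  #7 pop 6: in=⊥ → [-3,-1] (no change)
  #8 pop 0: in=[-6,1] → [-6,1] (was [-3,-1]); enqueue [1,2,3]
  #9 pop 1: in=[-6,1] → [-6,3] (was [-5,1]); enqueue [5]
  #10 pop 2: in=[-6,3] → [-6,1] (was [-6,-1]); enqueue []
  #11 pop 3: in=[-6,3] → [-6,5] (was [-6,3]); enqueue []
  #12 pop 5: in=[-6,3] → [-6,3] (was [-6,1]); enqueue [0]
  #13 pop 0: in=[-6,3] → [-6,3] (was [-6,1]); enqueue [1,2,3]
  #14 pop 1: in=[-6,3] → [-6,5] (was [-6,3]); enqueue [5]
  #15 pop 2: in=[-6,5] → [-6,3] (was [-6,1]); enqueue []
  #16 pop 3: in=[-6,5] → [-6,6] (was [-6,5]); enqueue []
  #17 pop 5: in=[-6,5] → [-6,5] (was [-6,3]); enqueue [0]
  #18 pop 0: in=[-6,5] → [-6,5] (was [-6,3]); enqueue [1,2,3]
  #19 pop 1: in=[-6,5] → [-6,6] (was [-6,5]); enqueue [5]
  #20 pop 2: in=[-6,6] → [-6,4] (was [-6,3]); enqueue []
  #21 pop 3: in=[-6,6] → [-6,6] (no change)
  #22 pop 5: in=[-6,6] → [-6,6] (was [-6,5]); enqueue [0]
  #23 pop 0: in=[-6,6] → [-6,6] (was [-6,5]); enqueue [1,2,3]
  #24 pop 1: in=[-6,6] → [-6,6] (no change)
  #25 pop 2: in=[-6,6] → [-6,4] (no change)
  #26 pop 3: in=[-6,6] → [-6,6] (no change)

Fixpoint:
  val[0] = [-6,6]
  val[1] = [-6,6]
  val[2] = [-6,4]
  val[3] = [-6,6]
  val[4] = [3,5]
  val[5] = [-6,6]
  val[6] = [-3,-1]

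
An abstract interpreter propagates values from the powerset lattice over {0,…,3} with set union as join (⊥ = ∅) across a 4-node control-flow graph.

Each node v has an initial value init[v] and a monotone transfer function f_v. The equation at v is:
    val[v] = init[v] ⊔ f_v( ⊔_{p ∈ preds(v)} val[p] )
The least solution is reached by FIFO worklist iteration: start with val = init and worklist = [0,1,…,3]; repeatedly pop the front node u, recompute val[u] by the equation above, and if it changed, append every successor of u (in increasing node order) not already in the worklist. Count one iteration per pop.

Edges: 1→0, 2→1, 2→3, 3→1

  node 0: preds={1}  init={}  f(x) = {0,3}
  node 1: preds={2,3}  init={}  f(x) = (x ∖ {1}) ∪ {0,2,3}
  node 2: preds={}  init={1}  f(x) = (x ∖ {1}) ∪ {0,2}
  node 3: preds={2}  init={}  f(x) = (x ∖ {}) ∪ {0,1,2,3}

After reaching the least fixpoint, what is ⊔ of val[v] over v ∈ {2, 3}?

Iteration log — 6 steps:
  step 1. node 0  ⊔preds={}  new={0,3}  old={}  +wl: 
  step 2. node 1  ⊔preds={1}  new={0,2,3}  old={}  +wl: 0
  step 3. node 2  ⊔preds={}  new={0,1,2}  old={1}  +wl: 1
  step 4. node 3  ⊔preds={0,1,2}  new={0,1,2,3}  old={}  +wl: 
  step 5. node 0  ⊔preds={0,2,3}  new={0,3}  stable
  step 6. node 1  ⊔preds={0,1,2,3}  new={0,2,3}  stable

Least fixpoint reached:
  node 0: {0,3}
  node 1: {0,2,3}
  node 2: {0,1,2}
  node 3: {0,1,2,3}

{0,1,2,3}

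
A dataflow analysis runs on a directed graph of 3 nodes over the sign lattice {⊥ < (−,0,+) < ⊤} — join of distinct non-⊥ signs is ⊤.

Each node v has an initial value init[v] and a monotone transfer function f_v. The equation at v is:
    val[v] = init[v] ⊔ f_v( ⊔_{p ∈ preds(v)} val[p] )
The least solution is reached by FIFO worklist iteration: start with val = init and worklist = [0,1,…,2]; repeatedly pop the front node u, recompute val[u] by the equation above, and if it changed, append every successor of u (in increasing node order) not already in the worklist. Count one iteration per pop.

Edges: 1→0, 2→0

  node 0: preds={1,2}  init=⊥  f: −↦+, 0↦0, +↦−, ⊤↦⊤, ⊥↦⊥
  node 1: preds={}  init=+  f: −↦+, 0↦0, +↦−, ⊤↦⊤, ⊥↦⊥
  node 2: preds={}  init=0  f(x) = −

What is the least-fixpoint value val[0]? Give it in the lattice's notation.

⊤

Worklist (4 pops):
  #1 pop 0: in=⊤ → ⊤ (was ⊥); enqueue []
  #2 pop 1: in=⊥ → + (no change)
  #3 pop 2: in=⊥ → ⊤ (was 0); enqueue [0]
  #4 pop 0: in=⊤ → ⊤ (no change)

Fixpoint:
  val[0] = ⊤
  val[1] = +
  val[2] = ⊤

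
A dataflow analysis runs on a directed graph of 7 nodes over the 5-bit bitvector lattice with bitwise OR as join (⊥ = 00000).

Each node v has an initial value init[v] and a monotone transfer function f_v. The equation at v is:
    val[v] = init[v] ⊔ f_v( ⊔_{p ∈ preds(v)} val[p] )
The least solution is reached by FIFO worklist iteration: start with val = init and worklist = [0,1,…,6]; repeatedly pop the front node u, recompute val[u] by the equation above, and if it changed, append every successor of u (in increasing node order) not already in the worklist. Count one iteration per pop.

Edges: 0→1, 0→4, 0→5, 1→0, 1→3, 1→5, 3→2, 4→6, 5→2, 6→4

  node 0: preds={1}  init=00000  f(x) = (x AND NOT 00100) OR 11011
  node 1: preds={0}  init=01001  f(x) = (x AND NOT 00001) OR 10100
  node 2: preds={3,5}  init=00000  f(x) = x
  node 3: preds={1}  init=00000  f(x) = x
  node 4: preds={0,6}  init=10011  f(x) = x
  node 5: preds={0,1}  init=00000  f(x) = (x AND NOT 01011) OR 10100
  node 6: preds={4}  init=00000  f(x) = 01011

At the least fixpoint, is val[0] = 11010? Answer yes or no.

no

Worklist (10 pops):
  #1 pop 0: in=01001 → 11011 (was 00000); enqueue []
  #2 pop 1: in=11011 → 11111 (was 01001); enqueue [0]
  #3 pop 2: in=00000 → 00000 (no change)
  #4 pop 3: in=11111 → 11111 (was 00000); enqueue [2]
  #5 pop 4: in=11011 → 11011 (was 10011); enqueue []
  #6 pop 5: in=11111 → 10100 (was 00000); enqueue []
  #7 pop 6: in=11011 → 01011 (was 00000); enqueue [4]
  #8 pop 0: in=11111 → 11011 (no change)
  #9 pop 2: in=11111 → 11111 (was 00000); enqueue []
  #10 pop 4: in=11011 → 11011 (no change)

Fixpoint:
  val[0] = 11011
  val[1] = 11111
  val[2] = 11111
  val[3] = 11111
  val[4] = 11011
  val[5] = 10100
  val[6] = 01011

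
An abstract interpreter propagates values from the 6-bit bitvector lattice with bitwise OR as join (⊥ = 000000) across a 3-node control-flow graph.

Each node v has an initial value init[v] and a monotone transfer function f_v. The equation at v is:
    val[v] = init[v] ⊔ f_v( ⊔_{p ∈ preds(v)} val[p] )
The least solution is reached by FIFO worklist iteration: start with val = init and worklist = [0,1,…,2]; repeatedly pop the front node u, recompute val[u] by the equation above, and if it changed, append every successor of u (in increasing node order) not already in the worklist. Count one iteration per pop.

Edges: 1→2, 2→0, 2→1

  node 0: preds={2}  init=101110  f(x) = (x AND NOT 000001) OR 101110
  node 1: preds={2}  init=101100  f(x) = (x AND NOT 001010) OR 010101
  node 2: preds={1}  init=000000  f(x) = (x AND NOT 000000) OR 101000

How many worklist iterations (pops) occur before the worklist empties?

Iteration log — 5 steps:
  step 1. node 0  ⊔preds=000000  new=101110  stable
  step 2. node 1  ⊔preds=000000  new=111101  old=101100  +wl: 
  step 3. node 2  ⊔preds=111101  new=111101  old=000000  +wl: 0,1
  step 4. node 0  ⊔preds=111101  new=111110  old=101110  +wl: 
  step 5. node 1  ⊔preds=111101  new=111101  stable

Least fixpoint reached:
  node 0: 111110
  node 1: 111101
  node 2: 111101

5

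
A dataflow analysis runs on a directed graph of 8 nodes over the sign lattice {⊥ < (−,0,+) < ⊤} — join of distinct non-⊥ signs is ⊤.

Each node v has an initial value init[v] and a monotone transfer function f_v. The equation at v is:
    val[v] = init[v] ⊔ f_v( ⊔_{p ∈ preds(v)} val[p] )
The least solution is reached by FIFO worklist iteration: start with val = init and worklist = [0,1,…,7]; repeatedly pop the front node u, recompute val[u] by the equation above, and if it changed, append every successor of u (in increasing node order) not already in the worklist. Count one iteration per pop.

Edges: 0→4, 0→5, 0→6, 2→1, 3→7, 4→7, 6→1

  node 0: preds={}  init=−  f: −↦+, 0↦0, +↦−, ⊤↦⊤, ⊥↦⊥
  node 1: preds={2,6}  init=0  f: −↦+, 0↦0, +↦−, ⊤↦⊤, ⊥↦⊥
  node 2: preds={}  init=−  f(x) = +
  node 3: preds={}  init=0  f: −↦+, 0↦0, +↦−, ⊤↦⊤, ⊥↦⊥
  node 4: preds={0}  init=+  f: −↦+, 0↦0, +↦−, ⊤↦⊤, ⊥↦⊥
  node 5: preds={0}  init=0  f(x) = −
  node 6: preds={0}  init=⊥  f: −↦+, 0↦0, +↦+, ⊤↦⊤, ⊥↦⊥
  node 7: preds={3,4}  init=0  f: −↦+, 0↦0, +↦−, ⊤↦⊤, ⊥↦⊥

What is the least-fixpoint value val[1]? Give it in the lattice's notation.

Worklist (9 pops):
  #1 pop 0: in=⊥ → − (no change)
  #2 pop 1: in=− → ⊤ (was 0); enqueue []
  #3 pop 2: in=⊥ → ⊤ (was −); enqueue [1]
  #4 pop 3: in=⊥ → 0 (no change)
  #5 pop 4: in=− → + (no change)
  #6 pop 5: in=− → ⊤ (was 0); enqueue []
  #7 pop 6: in=− → + (was ⊥); enqueue []
  #8 pop 7: in=⊤ → ⊤ (was 0); enqueue []
  #9 pop 1: in=⊤ → ⊤ (no change)

Fixpoint:
  val[0] = −
  val[1] = ⊤
  val[2] = ⊤
  val[3] = 0
  val[4] = +
  val[5] = ⊤
  val[6] = +
  val[7] = ⊤

⊤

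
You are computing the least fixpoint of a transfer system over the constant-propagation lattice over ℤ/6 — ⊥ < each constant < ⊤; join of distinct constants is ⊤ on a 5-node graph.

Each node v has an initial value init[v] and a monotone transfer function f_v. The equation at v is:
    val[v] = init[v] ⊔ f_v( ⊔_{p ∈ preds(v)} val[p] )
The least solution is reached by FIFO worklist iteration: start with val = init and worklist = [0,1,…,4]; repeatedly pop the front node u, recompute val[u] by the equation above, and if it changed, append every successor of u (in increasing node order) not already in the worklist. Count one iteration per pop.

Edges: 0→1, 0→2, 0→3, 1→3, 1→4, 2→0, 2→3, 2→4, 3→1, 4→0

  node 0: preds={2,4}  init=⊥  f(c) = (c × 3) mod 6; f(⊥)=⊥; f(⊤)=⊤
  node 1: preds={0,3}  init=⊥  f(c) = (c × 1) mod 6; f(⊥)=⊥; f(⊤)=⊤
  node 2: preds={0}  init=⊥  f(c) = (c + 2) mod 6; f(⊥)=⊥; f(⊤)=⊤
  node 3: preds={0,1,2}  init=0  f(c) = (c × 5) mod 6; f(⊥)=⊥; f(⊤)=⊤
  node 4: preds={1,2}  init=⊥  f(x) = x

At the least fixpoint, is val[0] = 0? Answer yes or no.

no

Iteration log — 16 steps:
  step 1. node 0  ⊔preds=⊥  new=⊥  stable
  step 2. node 1  ⊔preds=0  new=0  old=⊥  +wl: 
  step 3. node 2  ⊔preds=⊥  new=⊥  stable
  step 4. node 3  ⊔preds=0  new=0  stable
  step 5. node 4  ⊔preds=0  new=0  old=⊥  +wl: 0
  step 6. node 0  ⊔preds=0  new=0  old=⊥  +wl: 1,2,3
  step 7. node 1  ⊔preds=0  new=0  stable
  step 8. node 2  ⊔preds=0  new=2  old=⊥  +wl: 0,4
  step 9. node 3  ⊔preds=⊤  new=⊤  old=0  +wl: 1
  step 10. node 0  ⊔preds=⊤  new=⊤  old=0  +wl: 2,3
  step 11. node 4  ⊔preds=⊤  new=⊤  old=0  +wl: 0
  step 12. node 1  ⊔preds=⊤  new=⊤  old=0  +wl: 4
  step 13. node 2  ⊔preds=⊤  new=⊤  old=2  +wl: 
  step 14. node 3  ⊔preds=⊤  new=⊤  stable
  step 15. node 0  ⊔preds=⊤  new=⊤  stable
  step 16. node 4  ⊔preds=⊤  new=⊤  stable

Least fixpoint reached:
  node 0: ⊤
  node 1: ⊤
  node 2: ⊤
  node 3: ⊤
  node 4: ⊤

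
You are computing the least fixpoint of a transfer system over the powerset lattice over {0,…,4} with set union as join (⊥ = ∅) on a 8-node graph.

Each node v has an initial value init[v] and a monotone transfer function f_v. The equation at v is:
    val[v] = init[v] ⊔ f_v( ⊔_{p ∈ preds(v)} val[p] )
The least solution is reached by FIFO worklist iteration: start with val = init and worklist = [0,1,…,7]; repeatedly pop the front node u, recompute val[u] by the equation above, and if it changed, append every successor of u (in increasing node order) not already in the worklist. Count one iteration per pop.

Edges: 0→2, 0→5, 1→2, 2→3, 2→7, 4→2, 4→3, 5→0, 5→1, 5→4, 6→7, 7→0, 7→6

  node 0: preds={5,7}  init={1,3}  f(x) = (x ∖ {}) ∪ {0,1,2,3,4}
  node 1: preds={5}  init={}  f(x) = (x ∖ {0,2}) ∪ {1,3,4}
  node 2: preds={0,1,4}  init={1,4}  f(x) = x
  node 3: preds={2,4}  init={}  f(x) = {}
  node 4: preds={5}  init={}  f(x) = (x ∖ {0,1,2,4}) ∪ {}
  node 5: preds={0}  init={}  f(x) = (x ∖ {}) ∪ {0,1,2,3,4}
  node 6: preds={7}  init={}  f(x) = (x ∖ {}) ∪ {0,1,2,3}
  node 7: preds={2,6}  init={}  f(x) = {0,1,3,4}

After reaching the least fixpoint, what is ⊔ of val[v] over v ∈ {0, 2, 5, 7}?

Trace (15 dequeues):
  [1] u=0 | in {} | out {0,1,2,3,4} | prev {1,3} | push {}
  [2] u=1 | in {} | out {1,3,4} | prev {} | push {}
  [3] u=2 | in {0,1,2,3,4} | out {0,1,2,3,4} | prev {1,4} | push {}
  [4] u=3 | in {0,1,2,3,4} | out {} | ==
  [5] u=4 | in {} | out {} | ==
  [6] u=5 | in {0,1,2,3,4} | out {0,1,2,3,4} | prev {} | push {0,1,4}
  [7] u=6 | in {} | out {0,1,2,3} | prev {} | push {}
  [8] u=7 | in {0,1,2,3,4} | out {0,1,3,4} | prev {} | push {6}
  [9] u=0 | in {0,1,2,3,4} | out {0,1,2,3,4} | ==
  [10] u=1 | in {0,1,2,3,4} | out {1,3,4} | ==
  [11] u=4 | in {0,1,2,3,4} | out {3} | prev {} | push {2,3}
  [12] u=6 | in {0,1,3,4} | out {0,1,2,3,4} | prev {0,1,2,3} | push {7}
  [13] u=2 | in {0,1,2,3,4} | out {0,1,2,3,4} | ==
  [14] u=3 | in {0,1,2,3,4} | out {} | ==
  [15] u=7 | in {0,1,2,3,4} | out {0,1,3,4} | ==

Converged values:
  [0] {0,1,2,3,4}
  [1] {1,3,4}
  [2] {0,1,2,3,4}
  [3] {}
  [4] {3}
  [5] {0,1,2,3,4}
  [6] {0,1,2,3,4}
  [7] {0,1,3,4}

{0,1,2,3,4}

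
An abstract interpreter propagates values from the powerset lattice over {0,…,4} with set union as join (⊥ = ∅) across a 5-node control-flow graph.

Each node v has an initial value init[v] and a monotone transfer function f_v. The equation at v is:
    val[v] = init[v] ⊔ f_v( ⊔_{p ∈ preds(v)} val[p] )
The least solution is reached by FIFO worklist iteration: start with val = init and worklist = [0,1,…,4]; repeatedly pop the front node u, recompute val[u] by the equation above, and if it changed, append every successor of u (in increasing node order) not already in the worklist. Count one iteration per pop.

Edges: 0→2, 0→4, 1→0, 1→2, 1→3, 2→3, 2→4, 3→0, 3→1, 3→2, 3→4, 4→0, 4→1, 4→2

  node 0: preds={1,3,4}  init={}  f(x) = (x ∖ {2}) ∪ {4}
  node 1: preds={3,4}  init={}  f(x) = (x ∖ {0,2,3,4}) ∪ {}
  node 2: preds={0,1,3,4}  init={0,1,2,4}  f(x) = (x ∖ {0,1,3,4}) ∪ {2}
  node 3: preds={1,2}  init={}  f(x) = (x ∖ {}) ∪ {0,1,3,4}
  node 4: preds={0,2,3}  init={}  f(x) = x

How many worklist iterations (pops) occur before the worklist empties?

Trace (11 dequeues):
  [1] u=0 | in {} | out {4} | prev {} | push {}
  [2] u=1 | in {} | out {} | ==
  [3] u=2 | in {4} | out {0,1,2,4} | ==
  [4] u=3 | in {0,1,2,4} | out {0,1,2,3,4} | prev {} | push {0,1,2}
  [5] u=4 | in {0,1,2,3,4} | out {0,1,2,3,4} | prev {} | push {}
  [6] u=0 | in {0,1,2,3,4} | out {0,1,3,4} | prev {4} | push {4}
  [7] u=1 | in {0,1,2,3,4} | out {1} | prev {} | push {0,3}
  [8] u=2 | in {0,1,2,3,4} | out {0,1,2,4} | ==
  [9] u=4 | in {0,1,2,3,4} | out {0,1,2,3,4} | ==
  [10] u=0 | in {0,1,2,3,4} | out {0,1,3,4} | ==
  [11] u=3 | in {0,1,2,4} | out {0,1,2,3,4} | ==

Converged values:
  [0] {0,1,3,4}
  [1] {1}
  [2] {0,1,2,4}
  [3] {0,1,2,3,4}
  [4] {0,1,2,3,4}

11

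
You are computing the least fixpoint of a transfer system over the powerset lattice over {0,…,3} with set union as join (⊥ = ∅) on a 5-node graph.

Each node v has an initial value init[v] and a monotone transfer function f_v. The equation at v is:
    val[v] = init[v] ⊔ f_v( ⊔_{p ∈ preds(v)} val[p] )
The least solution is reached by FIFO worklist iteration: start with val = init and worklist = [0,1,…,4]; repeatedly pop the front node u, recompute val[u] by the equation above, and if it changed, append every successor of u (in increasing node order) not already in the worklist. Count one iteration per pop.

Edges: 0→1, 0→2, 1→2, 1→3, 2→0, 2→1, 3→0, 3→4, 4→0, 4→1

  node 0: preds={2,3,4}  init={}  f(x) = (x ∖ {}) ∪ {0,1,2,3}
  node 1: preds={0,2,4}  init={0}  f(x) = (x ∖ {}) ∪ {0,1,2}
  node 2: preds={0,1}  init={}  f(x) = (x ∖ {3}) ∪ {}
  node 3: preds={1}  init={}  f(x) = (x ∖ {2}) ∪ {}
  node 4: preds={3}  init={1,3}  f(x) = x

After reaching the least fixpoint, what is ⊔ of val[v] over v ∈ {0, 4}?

Trace (7 dequeues):
  [1] u=0 | in {1,3} | out {0,1,2,3} | prev {} | push {}
  [2] u=1 | in {0,1,2,3} | out {0,1,2,3} | prev {0} | push {}
  [3] u=2 | in {0,1,2,3} | out {0,1,2} | prev {} | push {0,1}
  [4] u=3 | in {0,1,2,3} | out {0,1,3} | prev {} | push {}
  [5] u=4 | in {0,1,3} | out {0,1,3} | prev {1,3} | push {}
  [6] u=0 | in {0,1,2,3} | out {0,1,2,3} | ==
  [7] u=1 | in {0,1,2,3} | out {0,1,2,3} | ==

Converged values:
  [0] {0,1,2,3}
  [1] {0,1,2,3}
  [2] {0,1,2}
  [3] {0,1,3}
  [4] {0,1,3}

{0,1,2,3}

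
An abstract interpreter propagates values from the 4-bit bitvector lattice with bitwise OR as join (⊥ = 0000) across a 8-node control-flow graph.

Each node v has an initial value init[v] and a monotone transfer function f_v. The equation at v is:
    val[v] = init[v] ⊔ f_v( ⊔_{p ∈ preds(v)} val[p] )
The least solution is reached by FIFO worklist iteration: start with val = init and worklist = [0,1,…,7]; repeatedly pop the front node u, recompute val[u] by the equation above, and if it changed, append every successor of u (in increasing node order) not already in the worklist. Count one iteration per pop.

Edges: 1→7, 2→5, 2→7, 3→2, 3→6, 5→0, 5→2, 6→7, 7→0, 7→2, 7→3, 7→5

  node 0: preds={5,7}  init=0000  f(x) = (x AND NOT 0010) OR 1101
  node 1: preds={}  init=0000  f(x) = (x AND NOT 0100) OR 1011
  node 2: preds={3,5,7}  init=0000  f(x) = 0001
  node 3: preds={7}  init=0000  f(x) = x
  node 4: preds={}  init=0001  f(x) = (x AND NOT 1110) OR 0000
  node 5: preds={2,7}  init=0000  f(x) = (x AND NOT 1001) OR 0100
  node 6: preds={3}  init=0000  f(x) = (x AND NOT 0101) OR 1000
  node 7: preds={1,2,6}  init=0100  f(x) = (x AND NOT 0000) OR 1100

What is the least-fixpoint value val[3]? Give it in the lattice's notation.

Iteration log — 16 steps:
  step 1. node 0  ⊔preds=0100  new=1101  old=0000  +wl: 
  step 2. node 1  ⊔preds=0000  new=1011  old=0000  +wl: 
  step 3. node 2  ⊔preds=0100  new=0001  old=0000  +wl: 
  step 4. node 3  ⊔preds=0100  new=0100  old=0000  +wl: 2
  step 5. node 4  ⊔preds=0000  new=0001  stable
  step 6. node 5  ⊔preds=0101  new=0100  old=0000  +wl: 0
  step 7. node 6  ⊔preds=0100  new=1000  old=0000  +wl: 
  step 8. node 7  ⊔preds=1011  new=1111  old=0100  +wl: 3,5
  step 9. node 2  ⊔preds=1111  new=0001  stable
  step 10. node 0  ⊔preds=1111  new=1101  stable
  step 11. node 3  ⊔preds=1111  new=1111  old=0100  +wl: 2,6
  step 12. node 5  ⊔preds=1111  new=0110  old=0100  +wl: 0
  step 13. node 2  ⊔preds=1111  new=0001  stable
  step 14. node 6  ⊔preds=1111  new=1010  old=1000  +wl: 7
  step 15. node 0  ⊔preds=1111  new=1101  stable
  step 16. node 7  ⊔preds=1011  new=1111  stable

Least fixpoint reached:
  node 0: 1101
  node 1: 1011
  node 2: 0001
  node 3: 1111
  node 4: 0001
  node 5: 0110
  node 6: 1010
  node 7: 1111

1111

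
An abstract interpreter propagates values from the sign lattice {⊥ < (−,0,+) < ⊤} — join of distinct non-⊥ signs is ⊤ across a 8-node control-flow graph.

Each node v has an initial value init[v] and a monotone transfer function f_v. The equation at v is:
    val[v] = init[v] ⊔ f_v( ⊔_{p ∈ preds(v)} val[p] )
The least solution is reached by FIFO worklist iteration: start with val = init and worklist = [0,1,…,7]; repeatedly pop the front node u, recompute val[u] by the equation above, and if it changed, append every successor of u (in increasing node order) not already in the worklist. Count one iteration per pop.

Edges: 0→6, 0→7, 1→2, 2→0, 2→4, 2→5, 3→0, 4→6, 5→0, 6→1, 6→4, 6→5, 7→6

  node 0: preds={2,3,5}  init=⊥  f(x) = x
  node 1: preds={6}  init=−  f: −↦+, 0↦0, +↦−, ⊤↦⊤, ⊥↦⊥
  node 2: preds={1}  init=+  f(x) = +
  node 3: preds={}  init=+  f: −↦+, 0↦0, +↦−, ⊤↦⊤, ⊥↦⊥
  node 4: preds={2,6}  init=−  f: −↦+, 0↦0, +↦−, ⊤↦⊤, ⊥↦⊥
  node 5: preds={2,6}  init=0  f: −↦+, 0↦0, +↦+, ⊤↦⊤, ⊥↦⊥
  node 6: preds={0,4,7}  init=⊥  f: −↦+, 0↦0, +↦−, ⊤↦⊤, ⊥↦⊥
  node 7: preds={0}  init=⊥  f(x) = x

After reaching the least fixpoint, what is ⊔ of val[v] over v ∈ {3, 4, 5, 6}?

⊤

Worklist (14 pops):
  #1 pop 0: in=⊤ → ⊤ (was ⊥); enqueue []
  #2 pop 1: in=⊥ → − (no change)
  #3 pop 2: in=− → + (no change)
  #4 pop 3: in=⊥ → + (no change)
  #5 pop 4: in=+ → − (no change)
  #6 pop 5: in=+ → ⊤ (was 0); enqueue [0]
  #7 pop 6: in=⊤ → ⊤ (was ⊥); enqueue [1,4,5]
  #8 pop 7: in=⊤ → ⊤ (was ⊥); enqueue [6]
  #9 pop 0: in=⊤ → ⊤ (no change)
  #10 pop 1: in=⊤ → ⊤ (was −); enqueue [2]
  #11 pop 4: in=⊤ → ⊤ (was −); enqueue []
  #12 pop 5: in=⊤ → ⊤ (no change)
  #13 pop 6: in=⊤ → ⊤ (no change)
  #14 pop 2: in=⊤ → + (no change)

Fixpoint:
  val[0] = ⊤
  val[1] = ⊤
  val[2] = +
  val[3] = +
  val[4] = ⊤
  val[5] = ⊤
  val[6] = ⊤
  val[7] = ⊤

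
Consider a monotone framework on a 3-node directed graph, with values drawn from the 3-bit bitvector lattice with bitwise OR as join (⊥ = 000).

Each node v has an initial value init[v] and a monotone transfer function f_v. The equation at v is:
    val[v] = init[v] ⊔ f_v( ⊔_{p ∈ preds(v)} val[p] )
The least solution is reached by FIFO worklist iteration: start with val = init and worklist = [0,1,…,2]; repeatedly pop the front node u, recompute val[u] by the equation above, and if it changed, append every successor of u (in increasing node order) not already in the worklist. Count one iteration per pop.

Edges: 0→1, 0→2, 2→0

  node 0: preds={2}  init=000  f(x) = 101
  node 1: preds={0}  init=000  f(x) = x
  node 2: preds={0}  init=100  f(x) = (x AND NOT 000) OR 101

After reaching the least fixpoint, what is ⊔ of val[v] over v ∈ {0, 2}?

101

Iteration log — 4 steps:
  step 1. node 0  ⊔preds=100  new=101  old=000  +wl: 
  step 2. node 1  ⊔preds=101  new=101  old=000  +wl: 
  step 3. node 2  ⊔preds=101  new=101  old=100  +wl: 0
  step 4. node 0  ⊔preds=101  new=101  stable

Least fixpoint reached:
  node 0: 101
  node 1: 101
  node 2: 101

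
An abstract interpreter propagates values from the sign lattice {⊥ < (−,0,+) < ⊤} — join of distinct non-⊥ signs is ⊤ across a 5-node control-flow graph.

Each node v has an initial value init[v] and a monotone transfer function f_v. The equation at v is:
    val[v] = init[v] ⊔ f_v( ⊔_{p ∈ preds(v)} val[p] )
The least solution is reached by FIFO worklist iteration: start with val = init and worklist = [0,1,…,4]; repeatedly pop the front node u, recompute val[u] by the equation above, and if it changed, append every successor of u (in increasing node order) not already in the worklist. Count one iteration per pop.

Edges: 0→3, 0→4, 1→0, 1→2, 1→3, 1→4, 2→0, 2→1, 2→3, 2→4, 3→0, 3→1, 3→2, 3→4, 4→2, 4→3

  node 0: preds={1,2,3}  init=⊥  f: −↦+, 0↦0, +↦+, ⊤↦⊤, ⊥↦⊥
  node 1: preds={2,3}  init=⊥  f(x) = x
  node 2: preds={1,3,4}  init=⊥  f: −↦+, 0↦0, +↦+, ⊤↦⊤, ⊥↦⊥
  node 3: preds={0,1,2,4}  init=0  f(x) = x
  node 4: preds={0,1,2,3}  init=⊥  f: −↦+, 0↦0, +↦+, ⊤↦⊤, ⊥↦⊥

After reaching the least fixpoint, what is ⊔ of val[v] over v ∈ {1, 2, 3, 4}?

0

Iteration log — 9 steps:
  step 1. node 0  ⊔preds=0  new=0  old=⊥  +wl: 
  step 2. node 1  ⊔preds=0  new=0  old=⊥  +wl: 0
  step 3. node 2  ⊔preds=0  new=0  old=⊥  +wl: 1
  step 4. node 3  ⊔preds=0  new=0  stable
  step 5. node 4  ⊔preds=0  new=0  old=⊥  +wl: 2,3
  step 6. node 0  ⊔preds=0  new=0  stable
  step 7. node 1  ⊔preds=0  new=0  stable
  step 8. node 2  ⊔preds=0  new=0  stable
  step 9. node 3  ⊔preds=0  new=0  stable

Least fixpoint reached:
  node 0: 0
  node 1: 0
  node 2: 0
  node 3: 0
  node 4: 0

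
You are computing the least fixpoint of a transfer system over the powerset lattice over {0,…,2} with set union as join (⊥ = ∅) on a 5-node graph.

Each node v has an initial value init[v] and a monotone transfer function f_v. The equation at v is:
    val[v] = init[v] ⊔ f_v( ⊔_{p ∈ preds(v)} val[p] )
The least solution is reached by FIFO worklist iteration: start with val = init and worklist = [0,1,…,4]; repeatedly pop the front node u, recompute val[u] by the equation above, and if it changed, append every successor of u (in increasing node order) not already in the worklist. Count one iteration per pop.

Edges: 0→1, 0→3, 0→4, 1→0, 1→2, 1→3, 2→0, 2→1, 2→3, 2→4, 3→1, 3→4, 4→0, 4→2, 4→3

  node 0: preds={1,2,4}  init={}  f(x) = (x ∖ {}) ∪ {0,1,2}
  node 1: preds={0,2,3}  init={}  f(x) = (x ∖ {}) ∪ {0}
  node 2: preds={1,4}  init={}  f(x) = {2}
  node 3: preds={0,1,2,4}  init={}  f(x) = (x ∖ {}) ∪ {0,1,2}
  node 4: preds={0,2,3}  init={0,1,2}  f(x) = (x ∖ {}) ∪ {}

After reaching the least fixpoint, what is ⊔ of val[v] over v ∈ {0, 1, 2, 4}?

{0,1,2}

Worklist (7 pops):
  #1 pop 0: in={0,1,2} → {0,1,2} (was {}); enqueue []
  #2 pop 1: in={0,1,2} → {0,1,2} (was {}); enqueue [0]
  #3 pop 2: in={0,1,2} → {2} (was {}); enqueue [1]
  #4 pop 3: in={0,1,2} → {0,1,2} (was {}); enqueue []
  #5 pop 4: in={0,1,2} → {0,1,2} (no change)
  #6 pop 0: in={0,1,2} → {0,1,2} (no change)
  #7 pop 1: in={0,1,2} → {0,1,2} (no change)

Fixpoint:
  val[0] = {0,1,2}
  val[1] = {0,1,2}
  val[2] = {2}
  val[3] = {0,1,2}
  val[4] = {0,1,2}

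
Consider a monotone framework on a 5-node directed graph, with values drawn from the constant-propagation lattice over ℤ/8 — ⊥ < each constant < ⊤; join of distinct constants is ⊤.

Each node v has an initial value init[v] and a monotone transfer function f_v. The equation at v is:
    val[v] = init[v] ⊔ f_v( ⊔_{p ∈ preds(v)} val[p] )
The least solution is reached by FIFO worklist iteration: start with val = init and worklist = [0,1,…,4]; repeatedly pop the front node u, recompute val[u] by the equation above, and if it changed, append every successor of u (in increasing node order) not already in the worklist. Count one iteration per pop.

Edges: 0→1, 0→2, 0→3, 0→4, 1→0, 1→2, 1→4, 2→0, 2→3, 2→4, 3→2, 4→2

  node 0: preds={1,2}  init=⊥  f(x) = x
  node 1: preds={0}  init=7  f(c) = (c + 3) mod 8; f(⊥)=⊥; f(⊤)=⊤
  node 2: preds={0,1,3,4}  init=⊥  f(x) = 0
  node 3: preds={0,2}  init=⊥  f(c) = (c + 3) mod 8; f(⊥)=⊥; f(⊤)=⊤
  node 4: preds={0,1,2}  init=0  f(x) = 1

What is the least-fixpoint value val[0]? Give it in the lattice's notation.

Iteration log — 10 steps:
  step 1. node 0  ⊔preds=7  new=7  old=⊥  +wl: 
  step 2. node 1  ⊔preds=7  new=⊤  old=7  +wl: 0
  step 3. node 2  ⊔preds=⊤  new=0  old=⊥  +wl: 
  step 4. node 3  ⊔preds=⊤  new=⊤  old=⊥  +wl: 2
  step 5. node 4  ⊔preds=⊤  new=⊤  old=0  +wl: 
  step 6. node 0  ⊔preds=⊤  new=⊤  old=7  +wl: 1,3,4
  step 7. node 2  ⊔preds=⊤  new=0  stable
  step 8. node 1  ⊔preds=⊤  new=⊤  stable
  step 9. node 3  ⊔preds=⊤  new=⊤  stable
  step 10. node 4  ⊔preds=⊤  new=⊤  stable

Least fixpoint reached:
  node 0: ⊤
  node 1: ⊤
  node 2: 0
  node 3: ⊤
  node 4: ⊤

⊤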